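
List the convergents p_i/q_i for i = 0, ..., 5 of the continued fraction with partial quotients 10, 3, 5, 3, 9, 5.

Using the convergent recurrence p_i = a_i*p_{i-1} + p_{i-2}, q_i = a_i*q_{i-1} + q_{i-2} with p_{-2}=0, p_{-1}=1, q_{-2}=1, q_{-1}=0:
  i=0: a_0=10, p_0 = 10*1 + 0 = 10, q_0 = 10*0 + 1 = 1.
  i=1: a_1=3, p_1 = 3*10 + 1 = 31, q_1 = 3*1 + 0 = 3.
  i=2: a_2=5, p_2 = 5*31 + 10 = 165, q_2 = 5*3 + 1 = 16.
  i=3: a_3=3, p_3 = 3*165 + 31 = 526, q_3 = 3*16 + 3 = 51.
  i=4: a_4=9, p_4 = 9*526 + 165 = 4899, q_4 = 9*51 + 16 = 475.
  i=5: a_5=5, p_5 = 5*4899 + 526 = 25021, q_5 = 5*475 + 51 = 2426.

10/1, 31/3, 165/16, 526/51, 4899/475, 25021/2426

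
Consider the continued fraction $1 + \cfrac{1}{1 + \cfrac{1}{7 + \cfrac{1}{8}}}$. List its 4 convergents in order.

1/1, 2/1, 15/8, 122/65

Using the convergent recurrence p_i = a_i*p_{i-1} + p_{i-2}, q_i = a_i*q_{i-1} + q_{i-2} with p_{-2}=0, p_{-1}=1, q_{-2}=1, q_{-1}=0:
  i=0: a_0=1, p_0 = 1*1 + 0 = 1, q_0 = 1*0 + 1 = 1.
  i=1: a_1=1, p_1 = 1*1 + 1 = 2, q_1 = 1*1 + 0 = 1.
  i=2: a_2=7, p_2 = 7*2 + 1 = 15, q_2 = 7*1 + 1 = 8.
  i=3: a_3=8, p_3 = 8*15 + 2 = 122, q_3 = 8*8 + 1 = 65.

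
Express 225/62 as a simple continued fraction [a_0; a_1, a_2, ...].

Run the Euclidean algorithm on 225 and 62; the successive quotients are the partial quotients a_0, a_1, ... (each step inverts the fractional part left over by the previous one):
  225 = 3*62 + 39, so a_0 = 3.
  62 = 1*39 + 23, so a_1 = 1.
  39 = 1*23 + 16, so a_2 = 1.
  23 = 1*16 + 7, so a_3 = 1.
  16 = 2*7 + 2, so a_4 = 2.
  7 = 3*2 + 1, so a_5 = 3.
  2 = 2*1 + 0, so a_6 = 2.
The remainder reaches 0 after 7 divisions, so the expansion has 7 partial quotients, read off in order.

[3; 1, 1, 1, 2, 3, 2]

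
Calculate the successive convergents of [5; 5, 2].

Using the convergent recurrence p_i = a_i*p_{i-1} + p_{i-2}, q_i = a_i*q_{i-1} + q_{i-2} with p_{-2}=0, p_{-1}=1, q_{-2}=1, q_{-1}=0:
  i=0: a_0=5, p_0 = 5*1 + 0 = 5, q_0 = 5*0 + 1 = 1.
  i=1: a_1=5, p_1 = 5*5 + 1 = 26, q_1 = 5*1 + 0 = 5.
  i=2: a_2=2, p_2 = 2*26 + 5 = 57, q_2 = 2*5 + 1 = 11.

5/1, 26/5, 57/11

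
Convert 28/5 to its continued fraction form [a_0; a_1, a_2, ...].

Run the Euclidean algorithm on 28 and 5; the successive quotients are the partial quotients a_0, a_1, ... (each step inverts the fractional part left over by the previous one):
  28 = 5*5 + 3, so a_0 = 5.
  5 = 1*3 + 2, so a_1 = 1.
  3 = 1*2 + 1, so a_2 = 1.
  2 = 2*1 + 0, so a_3 = 2.
The remainder reaches 0 after 4 divisions, so the expansion has 4 partial quotients, read off in order.

[5; 1, 1, 2]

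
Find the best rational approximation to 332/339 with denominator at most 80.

Expand x = 332/339 as a continued fraction with the Euclidean algorithm:
  332 = 0*339 + 332, so a_0 = 0.
  339 = 1*332 + 7, so a_1 = 1.
  332 = 47*7 + 3, so a_2 = 47.
  7 = 2*3 + 1, so a_3 = 2.
  3 = 3*1 + 0, so a_4 = 3.
so x = [0; 1, 47, 2, 3].
Convergents (p_i = a_i*p_{i-1} + p_{i-2}, q_i = a_i*q_{i-1} + q_{i-2} with p_{-2}=0, p_{-1}=1, q_{-2}=1, q_{-1}=0), until the denominator exceeds 80:
  i=0: a_0=0, p_0 = 0*1 + 0 = 0, q_0 = 0*0 + 1 = 1.
  i=1: a_1=1, p_1 = 1*0 + 1 = 1, q_1 = 1*1 + 0 = 1.
  i=2: a_2=47, p_2 = 47*1 + 0 = 47, q_2 = 47*1 + 1 = 48.
  i=3: a_3=2, p_3 = 2*47 + 1 = 95, q_3 = 2*48 + 1 = 97.
q_3 = 97 > 80, so the last convergent with denominator <= 80 is p_2/q_2 = 47/48.
The closest fraction with denominator <= 80 is either p_2/q_2 or the intermediate fraction (k*p_2 + p_1)/(k*q_2 + q_1) with the largest k >= 1 whose denominator stays <= 80; these approach x as k grows, and every other convergent or intermediate fraction in range is farther away.
Largest k: floor((80 - q_1)/q_2) = floor((80 - 1)/48) = 1.
That gives (1*47 + 1)/(1*48 + 1) = 48/49.
Compare the errors: |x - 47/48| = |332*48 - 47*339|/(339*48) = 3/16272, and |x - 48/49| = |332*49 - 48*339|/(339*49) = 4/16611.
Cross-multiplying, 3*16611 = 49833 < 65088 = 4*16272, so 3/16272 is smaller: the convergent 47/48 is closer to x than 48/49.

47/48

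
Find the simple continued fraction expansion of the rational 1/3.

[0; 3]

Run the Euclidean algorithm on 1 and 3; the successive quotients are the partial quotients a_0, a_1, ... (each step inverts the fractional part left over by the previous one):
  1 = 0*3 + 1, so a_0 = 0.
  3 = 3*1 + 0, so a_1 = 3.
The remainder reaches 0 after 2 divisions, so the expansion has 2 partial quotients, read off in order.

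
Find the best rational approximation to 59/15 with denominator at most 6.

Expand x = 59/15 as a continued fraction with the Euclidean algorithm:
  59 = 3*15 + 14, so a_0 = 3.
  15 = 1*14 + 1, so a_1 = 1.
  14 = 14*1 + 0, so a_2 = 14.
so x = [3; 1, 14].
Convergents (p_i = a_i*p_{i-1} + p_{i-2}, q_i = a_i*q_{i-1} + q_{i-2} with p_{-2}=0, p_{-1}=1, q_{-2}=1, q_{-1}=0), until the denominator exceeds 6:
  i=0: a_0=3, p_0 = 3*1 + 0 = 3, q_0 = 3*0 + 1 = 1.
  i=1: a_1=1, p_1 = 1*3 + 1 = 4, q_1 = 1*1 + 0 = 1.
  i=2: a_2=14, p_2 = 14*4 + 3 = 59, q_2 = 14*1 + 1 = 15.
q_2 = 15 > 6, so the last convergent with denominator <= 6 is p_1/q_1 = 4/1.
The closest fraction with denominator <= 6 is either p_1/q_1 or the intermediate fraction (k*p_1 + p_0)/(k*q_1 + q_0) with the largest k >= 1 whose denominator stays <= 6; these approach x as k grows, and every other convergent or intermediate fraction in range is farther away.
Largest k: floor((6 - q_0)/q_1) = floor((6 - 1)/1) = 5.
That gives (5*4 + 3)/(5*1 + 1) = 23/6.
Compare the errors: |x - 4/1| = |59*1 - 4*15|/(15*1) = 1/15, and |x - 23/6| = |59*6 - 23*15|/(15*6) = 9/90.
Cross-multiplying, 1*90 = 90 < 135 = 9*15, so 1/15 is smaller: the convergent 4/1 is closer to x than 23/6.

4/1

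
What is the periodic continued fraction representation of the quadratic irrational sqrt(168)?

[12; (1, 24)]

Write x_i = (sqrt(168) + m_i)/d_i with (m_0, d_0) = (0, 1). a_0 = floor(sqrt(168)) = 12, since 12^2 = 144 <= 168 < 169 = 13^2.
Iterate m_{i+1} = d_i*a_i - m_i, d_{i+1} = (168 - m_{i+1}^2)/d_i, a_{i+1} = floor((a_0 + m_{i+1})/d_{i+1}):
  m_1 = 1*12 - 0 = 12, d_1 = (168 - 12^2)/1 = 24/1 = 24, a_1 = floor((12 + 12)/24) = 1.
  m_2 = 24*1 - 12 = 12, d_2 = (168 - 12^2)/24 = 24/24 = 1, a_2 = floor((12 + 12)/1) = 24.
  m_3 = 1*24 - 12 = 12, d_3 = (168 - 12^2)/1 = 24/1 = 24: (m_3, d_3) = (m_1, d_1) = (12, 24), so from here the quotients repeat a_1, a_2; the period length is 2.
Hence the expansion of sqrt(168) is a_0 = 12 followed by the repeating block 1, 24 (period 2).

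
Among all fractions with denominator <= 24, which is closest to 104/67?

Expand x = 104/67 as a continued fraction with the Euclidean algorithm:
  104 = 1*67 + 37, so a_0 = 1.
  67 = 1*37 + 30, so a_1 = 1.
  37 = 1*30 + 7, so a_2 = 1.
  30 = 4*7 + 2, so a_3 = 4.
  7 = 3*2 + 1, so a_4 = 3.
  2 = 2*1 + 0, so a_5 = 2.
so x = [1; 1, 1, 4, 3, 2].
Convergents (p_i = a_i*p_{i-1} + p_{i-2}, q_i = a_i*q_{i-1} + q_{i-2} with p_{-2}=0, p_{-1}=1, q_{-2}=1, q_{-1}=0), until the denominator exceeds 24:
  i=0: a_0=1, p_0 = 1*1 + 0 = 1, q_0 = 1*0 + 1 = 1.
  i=1: a_1=1, p_1 = 1*1 + 1 = 2, q_1 = 1*1 + 0 = 1.
  i=2: a_2=1, p_2 = 1*2 + 1 = 3, q_2 = 1*1 + 1 = 2.
  i=3: a_3=4, p_3 = 4*3 + 2 = 14, q_3 = 4*2 + 1 = 9.
  i=4: a_4=3, p_4 = 3*14 + 3 = 45, q_4 = 3*9 + 2 = 29.
q_4 = 29 > 24, so the last convergent with denominator <= 24 is p_3/q_3 = 14/9.
The closest fraction with denominator <= 24 is either p_3/q_3 or the intermediate fraction (k*p_3 + p_2)/(k*q_3 + q_2) with the largest k >= 1 whose denominator stays <= 24; these approach x as k grows, and every other convergent or intermediate fraction in range is farther away.
Largest k: floor((24 - q_2)/q_3) = floor((24 - 2)/9) = 2.
That gives (2*14 + 3)/(2*9 + 2) = 31/20.
Compare the errors: |x - 14/9| = |104*9 - 14*67|/(67*9) = 2/603, and |x - 31/20| = |104*20 - 31*67|/(67*20) = 3/1340.
Cross-multiplying, 3*603 = 1809 < 2680 = 2*1340, so 3/1340 is smaller: the intermediate fraction 31/20 is closer to x than 14/9.

31/20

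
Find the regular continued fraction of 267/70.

Run the Euclidean algorithm on 267 and 70; the successive quotients are the partial quotients a_0, a_1, ... (each step inverts the fractional part left over by the previous one):
  267 = 3*70 + 57, so a_0 = 3.
  70 = 1*57 + 13, so a_1 = 1.
  57 = 4*13 + 5, so a_2 = 4.
  13 = 2*5 + 3, so a_3 = 2.
  5 = 1*3 + 2, so a_4 = 1.
  3 = 1*2 + 1, so a_5 = 1.
  2 = 2*1 + 0, so a_6 = 2.
The remainder reaches 0 after 7 divisions, so the expansion has 7 partial quotients, read off in order.

[3; 1, 4, 2, 1, 1, 2]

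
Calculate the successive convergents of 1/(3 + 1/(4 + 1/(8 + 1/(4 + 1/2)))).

0/1, 1/3, 4/13, 33/107, 136/441, 305/989

Using the convergent recurrence p_i = a_i*p_{i-1} + p_{i-2}, q_i = a_i*q_{i-1} + q_{i-2} with p_{-2}=0, p_{-1}=1, q_{-2}=1, q_{-1}=0:
  i=0: a_0=0, p_0 = 0*1 + 0 = 0, q_0 = 0*0 + 1 = 1.
  i=1: a_1=3, p_1 = 3*0 + 1 = 1, q_1 = 3*1 + 0 = 3.
  i=2: a_2=4, p_2 = 4*1 + 0 = 4, q_2 = 4*3 + 1 = 13.
  i=3: a_3=8, p_3 = 8*4 + 1 = 33, q_3 = 8*13 + 3 = 107.
  i=4: a_4=4, p_4 = 4*33 + 4 = 136, q_4 = 4*107 + 13 = 441.
  i=5: a_5=2, p_5 = 2*136 + 33 = 305, q_5 = 2*441 + 107 = 989.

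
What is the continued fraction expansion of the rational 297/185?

Run the Euclidean algorithm on 297 and 185; the successive quotients are the partial quotients a_0, a_1, ... (each step inverts the fractional part left over by the previous one):
  297 = 1*185 + 112, so a_0 = 1.
  185 = 1*112 + 73, so a_1 = 1.
  112 = 1*73 + 39, so a_2 = 1.
  73 = 1*39 + 34, so a_3 = 1.
  39 = 1*34 + 5, so a_4 = 1.
  34 = 6*5 + 4, so a_5 = 6.
  5 = 1*4 + 1, so a_6 = 1.
  4 = 4*1 + 0, so a_7 = 4.
The remainder reaches 0 after 8 divisions, so the expansion has 8 partial quotients, read off in order.

[1; 1, 1, 1, 1, 6, 1, 4]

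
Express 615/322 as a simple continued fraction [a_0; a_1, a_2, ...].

Run the Euclidean algorithm on 615 and 322; the successive quotients are the partial quotients a_0, a_1, ... (each step inverts the fractional part left over by the previous one):
  615 = 1*322 + 293, so a_0 = 1.
  322 = 1*293 + 29, so a_1 = 1.
  293 = 10*29 + 3, so a_2 = 10.
  29 = 9*3 + 2, so a_3 = 9.
  3 = 1*2 + 1, so a_4 = 1.
  2 = 2*1 + 0, so a_5 = 2.
The remainder reaches 0 after 6 divisions, so the expansion has 6 partial quotients, read off in order.

[1; 1, 10, 9, 1, 2]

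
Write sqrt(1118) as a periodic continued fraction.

[33; (2, 3, 2, 3, 2, 66)]

Write x_i = (sqrt(1118) + m_i)/d_i with (m_0, d_0) = (0, 1). a_0 = floor(sqrt(1118)) = 33, since 33^2 = 1089 <= 1118 < 1156 = 34^2.
Iterate m_{i+1} = d_i*a_i - m_i, d_{i+1} = (1118 - m_{i+1}^2)/d_i, a_{i+1} = floor((a_0 + m_{i+1})/d_{i+1}):
  m_1 = 1*33 - 0 = 33, d_1 = (1118 - 33^2)/1 = 29/1 = 29, a_1 = floor((33 + 33)/29) = 2.
  m_2 = 29*2 - 33 = 25, d_2 = (1118 - 25^2)/29 = 493/29 = 17, a_2 = floor((33 + 25)/17) = 3.
  m_3 = 17*3 - 25 = 26, d_3 = (1118 - 26^2)/17 = 442/17 = 26, a_3 = floor((33 + 26)/26) = 2.
  m_4 = 26*2 - 26 = 26, d_4 = (1118 - 26^2)/26 = 442/26 = 17, a_4 = floor((33 + 26)/17) = 3.
  m_5 = 17*3 - 26 = 25, d_5 = (1118 - 25^2)/17 = 493/17 = 29, a_5 = floor((33 + 25)/29) = 2.
  m_6 = 29*2 - 25 = 33, d_6 = (1118 - 33^2)/29 = 29/29 = 1, a_6 = floor((33 + 33)/1) = 66.
  m_7 = 1*66 - 33 = 33, d_7 = (1118 - 33^2)/1 = 29/1 = 29: (m_7, d_7) = (m_1, d_1) = (33, 29), so from here the quotients repeat a_1, ..., a_6; the period length is 6.
Hence the expansion of sqrt(1118) is a_0 = 33 followed by the repeating block 2, 3, 2, 3, 2, 66 (period 6).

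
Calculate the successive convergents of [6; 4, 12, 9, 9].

Using the convergent recurrence p_i = a_i*p_{i-1} + p_{i-2}, q_i = a_i*q_{i-1} + q_{i-2} with p_{-2}=0, p_{-1}=1, q_{-2}=1, q_{-1}=0:
  i=0: a_0=6, p_0 = 6*1 + 0 = 6, q_0 = 6*0 + 1 = 1.
  i=1: a_1=4, p_1 = 4*6 + 1 = 25, q_1 = 4*1 + 0 = 4.
  i=2: a_2=12, p_2 = 12*25 + 6 = 306, q_2 = 12*4 + 1 = 49.
  i=3: a_3=9, p_3 = 9*306 + 25 = 2779, q_3 = 9*49 + 4 = 445.
  i=4: a_4=9, p_4 = 9*2779 + 306 = 25317, q_4 = 9*445 + 49 = 4054.

6/1, 25/4, 306/49, 2779/445, 25317/4054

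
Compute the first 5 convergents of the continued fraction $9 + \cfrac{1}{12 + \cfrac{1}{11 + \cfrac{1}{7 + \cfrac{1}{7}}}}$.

Using the convergent recurrence p_i = a_i*p_{i-1} + p_{i-2}, q_i = a_i*q_{i-1} + q_{i-2} with p_{-2}=0, p_{-1}=1, q_{-2}=1, q_{-1}=0:
  i=0: a_0=9, p_0 = 9*1 + 0 = 9, q_0 = 9*0 + 1 = 1.
  i=1: a_1=12, p_1 = 12*9 + 1 = 109, q_1 = 12*1 + 0 = 12.
  i=2: a_2=11, p_2 = 11*109 + 9 = 1208, q_2 = 11*12 + 1 = 133.
  i=3: a_3=7, p_3 = 7*1208 + 109 = 8565, q_3 = 7*133 + 12 = 943.
  i=4: a_4=7, p_4 = 7*8565 + 1208 = 61163, q_4 = 7*943 + 133 = 6734.

9/1, 109/12, 1208/133, 8565/943, 61163/6734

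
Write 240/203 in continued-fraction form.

Run the Euclidean algorithm on 240 and 203; the successive quotients are the partial quotients a_0, a_1, ... (each step inverts the fractional part left over by the previous one):
  240 = 1*203 + 37, so a_0 = 1.
  203 = 5*37 + 18, so a_1 = 5.
  37 = 2*18 + 1, so a_2 = 2.
  18 = 18*1 + 0, so a_3 = 18.
The remainder reaches 0 after 4 divisions, so the expansion has 4 partial quotients, read off in order.

[1; 5, 2, 18]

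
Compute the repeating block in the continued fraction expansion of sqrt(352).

Write x_i = (sqrt(352) + m_i)/d_i with (m_0, d_0) = (0, 1). a_0 = floor(sqrt(352)) = 18, since 18^2 = 324 <= 352 < 361 = 19^2.
Iterate m_{i+1} = d_i*a_i - m_i, d_{i+1} = (352 - m_{i+1}^2)/d_i, a_{i+1} = floor((a_0 + m_{i+1})/d_{i+1}):
  m_1 = 1*18 - 0 = 18, d_1 = (352 - 18^2)/1 = 28/1 = 28, a_1 = floor((18 + 18)/28) = 1.
  m_2 = 28*1 - 18 = 10, d_2 = (352 - 10^2)/28 = 252/28 = 9, a_2 = floor((18 + 10)/9) = 3.
  m_3 = 9*3 - 10 = 17, d_3 = (352 - 17^2)/9 = 63/9 = 7, a_3 = floor((18 + 17)/7) = 5.
  m_4 = 7*5 - 17 = 18, d_4 = (352 - 18^2)/7 = 28/7 = 4, a_4 = floor((18 + 18)/4) = 9.
  m_5 = 4*9 - 18 = 18, d_5 = (352 - 18^2)/4 = 28/4 = 7, a_5 = floor((18 + 18)/7) = 5.
  m_6 = 7*5 - 18 = 17, d_6 = (352 - 17^2)/7 = 63/7 = 9, a_6 = floor((18 + 17)/9) = 3.
  m_7 = 9*3 - 17 = 10, d_7 = (352 - 10^2)/9 = 252/9 = 28, a_7 = floor((18 + 10)/28) = 1.
  m_8 = 28*1 - 10 = 18, d_8 = (352 - 18^2)/28 = 28/28 = 1, a_8 = floor((18 + 18)/1) = 36.
  m_9 = 1*36 - 18 = 18, d_9 = (352 - 18^2)/1 = 28/1 = 28: (m_9, d_9) = (m_1, d_1) = (18, 28), so from here the quotients repeat a_1, ..., a_8; the period length is 8.
Hence the expansion of sqrt(352) is a_0 = 18 followed by the repeating block 1, 3, 5, 9, 5, 3, 1, 36 (period 8).

[18; (1, 3, 5, 9, 5, 3, 1, 36)]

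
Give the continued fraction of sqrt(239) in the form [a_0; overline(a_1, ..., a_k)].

Write x_i = (sqrt(239) + m_i)/d_i with (m_0, d_0) = (0, 1). a_0 = floor(sqrt(239)) = 15, since 15^2 = 225 <= 239 < 256 = 16^2.
Iterate m_{i+1} = d_i*a_i - m_i, d_{i+1} = (239 - m_{i+1}^2)/d_i, a_{i+1} = floor((a_0 + m_{i+1})/d_{i+1}):
  m_1 = 1*15 - 0 = 15, d_1 = (239 - 15^2)/1 = 14/1 = 14, a_1 = floor((15 + 15)/14) = 2.
  m_2 = 14*2 - 15 = 13, d_2 = (239 - 13^2)/14 = 70/14 = 5, a_2 = floor((15 + 13)/5) = 5.
  m_3 = 5*5 - 13 = 12, d_3 = (239 - 12^2)/5 = 95/5 = 19, a_3 = floor((15 + 12)/19) = 1.
  m_4 = 19*1 - 12 = 7, d_4 = (239 - 7^2)/19 = 190/19 = 10, a_4 = floor((15 + 7)/10) = 2.
  m_5 = 10*2 - 7 = 13, d_5 = (239 - 13^2)/10 = 70/10 = 7, a_5 = floor((15 + 13)/7) = 4.
  m_6 = 7*4 - 13 = 15, d_6 = (239 - 15^2)/7 = 14/7 = 2, a_6 = floor((15 + 15)/2) = 15.
  m_7 = 2*15 - 15 = 15, d_7 = (239 - 15^2)/2 = 14/2 = 7, a_7 = floor((15 + 15)/7) = 4.
  m_8 = 7*4 - 15 = 13, d_8 = (239 - 13^2)/7 = 70/7 = 10, a_8 = floor((15 + 13)/10) = 2.
  m_9 = 10*2 - 13 = 7, d_9 = (239 - 7^2)/10 = 190/10 = 19, a_9 = floor((15 + 7)/19) = 1.
  m_10 = 19*1 - 7 = 12, d_10 = (239 - 12^2)/19 = 95/19 = 5, a_10 = floor((15 + 12)/5) = 5.
  m_11 = 5*5 - 12 = 13, d_11 = (239 - 13^2)/5 = 70/5 = 14, a_11 = floor((15 + 13)/14) = 2.
  m_12 = 14*2 - 13 = 15, d_12 = (239 - 15^2)/14 = 14/14 = 1, a_12 = floor((15 + 15)/1) = 30.
  m_13 = 1*30 - 15 = 15, d_13 = (239 - 15^2)/1 = 14/1 = 14: (m_13, d_13) = (m_1, d_1) = (15, 14), so from here the quotients repeat a_1, ..., a_12; the period length is 12.
Hence the expansion of sqrt(239) is a_0 = 15 followed by the repeating block 2, 5, 1, 2, 4, 15, 4, 2, 1, 5, 2, 30 (period 12).

[15; overline(2, 5, 1, 2, 4, 15, 4, 2, 1, 5, 2, 30)]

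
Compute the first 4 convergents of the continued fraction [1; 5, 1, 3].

Using the convergent recurrence p_i = a_i*p_{i-1} + p_{i-2}, q_i = a_i*q_{i-1} + q_{i-2} with p_{-2}=0, p_{-1}=1, q_{-2}=1, q_{-1}=0:
  i=0: a_0=1, p_0 = 1*1 + 0 = 1, q_0 = 1*0 + 1 = 1.
  i=1: a_1=5, p_1 = 5*1 + 1 = 6, q_1 = 5*1 + 0 = 5.
  i=2: a_2=1, p_2 = 1*6 + 1 = 7, q_2 = 1*5 + 1 = 6.
  i=3: a_3=3, p_3 = 3*7 + 6 = 27, q_3 = 3*6 + 5 = 23.

1/1, 6/5, 7/6, 27/23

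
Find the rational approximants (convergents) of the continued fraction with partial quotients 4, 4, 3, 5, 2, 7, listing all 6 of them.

4/1, 17/4, 55/13, 292/69, 639/151, 4765/1126

Using the convergent recurrence p_i = a_i*p_{i-1} + p_{i-2}, q_i = a_i*q_{i-1} + q_{i-2} with p_{-2}=0, p_{-1}=1, q_{-2}=1, q_{-1}=0:
  i=0: a_0=4, p_0 = 4*1 + 0 = 4, q_0 = 4*0 + 1 = 1.
  i=1: a_1=4, p_1 = 4*4 + 1 = 17, q_1 = 4*1 + 0 = 4.
  i=2: a_2=3, p_2 = 3*17 + 4 = 55, q_2 = 3*4 + 1 = 13.
  i=3: a_3=5, p_3 = 5*55 + 17 = 292, q_3 = 5*13 + 4 = 69.
  i=4: a_4=2, p_4 = 2*292 + 55 = 639, q_4 = 2*69 + 13 = 151.
  i=5: a_5=7, p_5 = 7*639 + 292 = 4765, q_5 = 7*151 + 69 = 1126.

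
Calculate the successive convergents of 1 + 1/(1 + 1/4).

1/1, 2/1, 9/5

Using the convergent recurrence p_i = a_i*p_{i-1} + p_{i-2}, q_i = a_i*q_{i-1} + q_{i-2} with p_{-2}=0, p_{-1}=1, q_{-2}=1, q_{-1}=0:
  i=0: a_0=1, p_0 = 1*1 + 0 = 1, q_0 = 1*0 + 1 = 1.
  i=1: a_1=1, p_1 = 1*1 + 1 = 2, q_1 = 1*1 + 0 = 1.
  i=2: a_2=4, p_2 = 4*2 + 1 = 9, q_2 = 4*1 + 1 = 5.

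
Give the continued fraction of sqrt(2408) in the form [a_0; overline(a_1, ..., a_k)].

[49; overline(14, 98)]

Write x_i = (sqrt(2408) + m_i)/d_i with (m_0, d_0) = (0, 1). a_0 = floor(sqrt(2408)) = 49, since 49^2 = 2401 <= 2408 < 2500 = 50^2.
Iterate m_{i+1} = d_i*a_i - m_i, d_{i+1} = (2408 - m_{i+1}^2)/d_i, a_{i+1} = floor((a_0 + m_{i+1})/d_{i+1}):
  m_1 = 1*49 - 0 = 49, d_1 = (2408 - 49^2)/1 = 7/1 = 7, a_1 = floor((49 + 49)/7) = 14.
  m_2 = 7*14 - 49 = 49, d_2 = (2408 - 49^2)/7 = 7/7 = 1, a_2 = floor((49 + 49)/1) = 98.
  m_3 = 1*98 - 49 = 49, d_3 = (2408 - 49^2)/1 = 7/1 = 7: (m_3, d_3) = (m_1, d_1) = (49, 7), so from here the quotients repeat a_1, a_2; the period length is 2.
Hence the expansion of sqrt(2408) is a_0 = 49 followed by the repeating block 14, 98 (period 2).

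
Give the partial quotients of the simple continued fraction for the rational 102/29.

[3; 1, 1, 14]

Run the Euclidean algorithm on 102 and 29; the successive quotients are the partial quotients a_0, a_1, ... (each step inverts the fractional part left over by the previous one):
  102 = 3*29 + 15, so a_0 = 3.
  29 = 1*15 + 14, so a_1 = 1.
  15 = 1*14 + 1, so a_2 = 1.
  14 = 14*1 + 0, so a_3 = 14.
The remainder reaches 0 after 4 divisions, so the expansion has 4 partial quotients, read off in order.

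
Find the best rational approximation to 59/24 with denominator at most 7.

Expand x = 59/24 as a continued fraction with the Euclidean algorithm:
  59 = 2*24 + 11, so a_0 = 2.
  24 = 2*11 + 2, so a_1 = 2.
  11 = 5*2 + 1, so a_2 = 5.
  2 = 2*1 + 0, so a_3 = 2.
so x = [2; 2, 5, 2].
Convergents (p_i = a_i*p_{i-1} + p_{i-2}, q_i = a_i*q_{i-1} + q_{i-2} with p_{-2}=0, p_{-1}=1, q_{-2}=1, q_{-1}=0), until the denominator exceeds 7:
  i=0: a_0=2, p_0 = 2*1 + 0 = 2, q_0 = 2*0 + 1 = 1.
  i=1: a_1=2, p_1 = 2*2 + 1 = 5, q_1 = 2*1 + 0 = 2.
  i=2: a_2=5, p_2 = 5*5 + 2 = 27, q_2 = 5*2 + 1 = 11.
q_2 = 11 > 7, so the last convergent with denominator <= 7 is p_1/q_1 = 5/2.
The closest fraction with denominator <= 7 is either p_1/q_1 or the intermediate fraction (k*p_1 + p_0)/(k*q_1 + q_0) with the largest k >= 1 whose denominator stays <= 7; these approach x as k grows, and every other convergent or intermediate fraction in range is farther away.
Largest k: floor((7 - q_0)/q_1) = floor((7 - 1)/2) = 3.
That gives (3*5 + 2)/(3*2 + 1) = 17/7.
Compare the errors: |x - 5/2| = |59*2 - 5*24|/(24*2) = 2/48, and |x - 17/7| = |59*7 - 17*24|/(24*7) = 5/168.
Cross-multiplying, 5*48 = 240 < 336 = 2*168, so 5/168 is smaller: the intermediate fraction 17/7 is closer to x than 5/2.

17/7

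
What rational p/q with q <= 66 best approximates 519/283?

11/6

Expand x = 519/283 as a continued fraction with the Euclidean algorithm:
  519 = 1*283 + 236, so a_0 = 1.
  283 = 1*236 + 47, so a_1 = 1.
  236 = 5*47 + 1, so a_2 = 5.
  47 = 47*1 + 0, so a_3 = 47.
so x = [1; 1, 5, 47].
Convergents (p_i = a_i*p_{i-1} + p_{i-2}, q_i = a_i*q_{i-1} + q_{i-2} with p_{-2}=0, p_{-1}=1, q_{-2}=1, q_{-1}=0), until the denominator exceeds 66:
  i=0: a_0=1, p_0 = 1*1 + 0 = 1, q_0 = 1*0 + 1 = 1.
  i=1: a_1=1, p_1 = 1*1 + 1 = 2, q_1 = 1*1 + 0 = 1.
  i=2: a_2=5, p_2 = 5*2 + 1 = 11, q_2 = 5*1 + 1 = 6.
  i=3: a_3=47, p_3 = 47*11 + 2 = 519, q_3 = 47*6 + 1 = 283.
q_3 = 283 > 66, so the last convergent with denominator <= 66 is p_2/q_2 = 11/6.
The closest fraction with denominator <= 66 is either p_2/q_2 or the intermediate fraction (k*p_2 + p_1)/(k*q_2 + q_1) with the largest k >= 1 whose denominator stays <= 66; these approach x as k grows, and every other convergent or intermediate fraction in range is farther away.
Largest k: floor((66 - q_1)/q_2) = floor((66 - 1)/6) = 10.
That gives (10*11 + 2)/(10*6 + 1) = 112/61.
Compare the errors: |x - 11/6| = |519*6 - 11*283|/(283*6) = 1/1698, and |x - 112/61| = |519*61 - 112*283|/(283*61) = 37/17263.
Cross-multiplying, 1*17263 = 17263 < 62826 = 37*1698, so 1/1698 is smaller: the convergent 11/6 is closer to x than 112/61.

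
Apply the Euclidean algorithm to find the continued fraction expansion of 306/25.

Run the Euclidean algorithm on 306 and 25; the successive quotients are the partial quotients a_0, a_1, ... (each step inverts the fractional part left over by the previous one):
  306 = 12*25 + 6, so a_0 = 12.
  25 = 4*6 + 1, so a_1 = 4.
  6 = 6*1 + 0, so a_2 = 6.
The remainder reaches 0 after 3 divisions, so the expansion has 3 partial quotients, read off in order.

[12; 4, 6]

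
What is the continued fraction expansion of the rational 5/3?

[1; 1, 2]

Run the Euclidean algorithm on 5 and 3; the successive quotients are the partial quotients a_0, a_1, ... (each step inverts the fractional part left over by the previous one):
  5 = 1*3 + 2, so a_0 = 1.
  3 = 1*2 + 1, so a_1 = 1.
  2 = 2*1 + 0, so a_2 = 2.
The remainder reaches 0 after 3 divisions, so the expansion has 3 partial quotients, read off in order.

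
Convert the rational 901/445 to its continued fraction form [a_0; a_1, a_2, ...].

Run the Euclidean algorithm on 901 and 445; the successive quotients are the partial quotients a_0, a_1, ... (each step inverts the fractional part left over by the previous one):
  901 = 2*445 + 11, so a_0 = 2.
  445 = 40*11 + 5, so a_1 = 40.
  11 = 2*5 + 1, so a_2 = 2.
  5 = 5*1 + 0, so a_3 = 5.
The remainder reaches 0 after 4 divisions, so the expansion has 4 partial quotients, read off in order.

[2; 40, 2, 5]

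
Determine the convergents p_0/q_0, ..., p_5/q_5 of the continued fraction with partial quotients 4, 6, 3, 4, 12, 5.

4/1, 25/6, 79/19, 341/82, 4171/1003, 21196/5097

Using the convergent recurrence p_i = a_i*p_{i-1} + p_{i-2}, q_i = a_i*q_{i-1} + q_{i-2} with p_{-2}=0, p_{-1}=1, q_{-2}=1, q_{-1}=0:
  i=0: a_0=4, p_0 = 4*1 + 0 = 4, q_0 = 4*0 + 1 = 1.
  i=1: a_1=6, p_1 = 6*4 + 1 = 25, q_1 = 6*1 + 0 = 6.
  i=2: a_2=3, p_2 = 3*25 + 4 = 79, q_2 = 3*6 + 1 = 19.
  i=3: a_3=4, p_3 = 4*79 + 25 = 341, q_3 = 4*19 + 6 = 82.
  i=4: a_4=12, p_4 = 12*341 + 79 = 4171, q_4 = 12*82 + 19 = 1003.
  i=5: a_5=5, p_5 = 5*4171 + 341 = 21196, q_5 = 5*1003 + 82 = 5097.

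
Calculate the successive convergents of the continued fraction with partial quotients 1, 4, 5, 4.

Using the convergent recurrence p_i = a_i*p_{i-1} + p_{i-2}, q_i = a_i*q_{i-1} + q_{i-2} with p_{-2}=0, p_{-1}=1, q_{-2}=1, q_{-1}=0:
  i=0: a_0=1, p_0 = 1*1 + 0 = 1, q_0 = 1*0 + 1 = 1.
  i=1: a_1=4, p_1 = 4*1 + 1 = 5, q_1 = 4*1 + 0 = 4.
  i=2: a_2=5, p_2 = 5*5 + 1 = 26, q_2 = 5*4 + 1 = 21.
  i=3: a_3=4, p_3 = 4*26 + 5 = 109, q_3 = 4*21 + 4 = 88.

1/1, 5/4, 26/21, 109/88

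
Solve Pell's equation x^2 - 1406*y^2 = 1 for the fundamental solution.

(x, y) = (75, 2)

First expand sqrt(1406) as a continued fraction. With x_i = (sqrt(1406) + m_i)/d_i and (m_0, d_0) = (0, 1): a_0 = floor(sqrt(1406)) = 37, since 37^2 = 1369 <= 1406 < 1444 = 38^2.
Iterate m_{i+1} = d_i*a_i - m_i, d_{i+1} = (1406 - m_{i+1}^2)/d_i, a_{i+1} = floor((a_0 + m_{i+1})/d_{i+1}):
  m_1 = 1*37 - 0 = 37, d_1 = (1406 - 37^2)/1 = 37/1 = 37, a_1 = floor((37 + 37)/37) = 2.
  m_2 = 37*2 - 37 = 37, d_2 = (1406 - 37^2)/37 = 37/37 = 1, a_2 = floor((37 + 37)/1) = 74.
  m_3 = 1*74 - 37 = 37, d_3 = (1406 - 37^2)/1 = 37/1 = 37: (m_3, d_3) = (m_1, d_1) = (37, 37), so from here the quotients repeat a_1, a_2; the period length is 2.
So sqrt(1406) = [37; (2, 74)] with period length k = 2.
k is even, so the fundamental solution of x^2 - 1406y^2 = 1 is (p_{k-1}, q_{k-1}) = (p_1, q_1); compute convergents through index 1.
Convergents (p_i = a_i*p_{i-1} + p_{i-2}, q_i = a_i*q_{i-1} + q_{i-2} with p_{-2}=0, p_{-1}=1, q_{-2}=1, q_{-1}=0):
  i=0: a_0=37, p_0 = 37*1 + 0 = 37, q_0 = 37*0 + 1 = 1.
  i=1: a_1=2, p_1 = 2*37 + 1 = 75, q_1 = 2*1 + 0 = 2.
Check: 75^2 - 1406*2^2 = 5625 - 5624 = 1, so (x, y) = (75, 2) solves the equation, and by the theorem it is the least positive solution.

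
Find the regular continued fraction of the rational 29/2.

Run the Euclidean algorithm on 29 and 2; the successive quotients are the partial quotients a_0, a_1, ... (each step inverts the fractional part left over by the previous one):
  29 = 14*2 + 1, so a_0 = 14.
  2 = 2*1 + 0, so a_1 = 2.
The remainder reaches 0 after 2 divisions, so the expansion has 2 partial quotients, read off in order.

[14; 2]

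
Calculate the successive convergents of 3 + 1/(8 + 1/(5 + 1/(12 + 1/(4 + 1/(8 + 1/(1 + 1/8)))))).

3/1, 25/8, 128/41, 1561/500, 6372/2041, 52537/16828, 58909/18869, 523809/167780

Using the convergent recurrence p_i = a_i*p_{i-1} + p_{i-2}, q_i = a_i*q_{i-1} + q_{i-2} with p_{-2}=0, p_{-1}=1, q_{-2}=1, q_{-1}=0:
  i=0: a_0=3, p_0 = 3*1 + 0 = 3, q_0 = 3*0 + 1 = 1.
  i=1: a_1=8, p_1 = 8*3 + 1 = 25, q_1 = 8*1 + 0 = 8.
  i=2: a_2=5, p_2 = 5*25 + 3 = 128, q_2 = 5*8 + 1 = 41.
  i=3: a_3=12, p_3 = 12*128 + 25 = 1561, q_3 = 12*41 + 8 = 500.
  i=4: a_4=4, p_4 = 4*1561 + 128 = 6372, q_4 = 4*500 + 41 = 2041.
  i=5: a_5=8, p_5 = 8*6372 + 1561 = 52537, q_5 = 8*2041 + 500 = 16828.
  i=6: a_6=1, p_6 = 1*52537 + 6372 = 58909, q_6 = 1*16828 + 2041 = 18869.
  i=7: a_7=8, p_7 = 8*58909 + 52537 = 523809, q_7 = 8*18869 + 16828 = 167780.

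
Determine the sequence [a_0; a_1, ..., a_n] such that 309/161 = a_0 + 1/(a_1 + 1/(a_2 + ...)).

Run the Euclidean algorithm on 309 and 161; the successive quotients are the partial quotients a_0, a_1, ... (each step inverts the fractional part left over by the previous one):
  309 = 1*161 + 148, so a_0 = 1.
  161 = 1*148 + 13, so a_1 = 1.
  148 = 11*13 + 5, so a_2 = 11.
  13 = 2*5 + 3, so a_3 = 2.
  5 = 1*3 + 2, so a_4 = 1.
  3 = 1*2 + 1, so a_5 = 1.
  2 = 2*1 + 0, so a_6 = 2.
The remainder reaches 0 after 7 divisions, so the expansion has 7 partial quotients, read off in order.

[1; 1, 11, 2, 1, 1, 2]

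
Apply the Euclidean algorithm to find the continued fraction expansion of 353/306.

Run the Euclidean algorithm on 353 and 306; the successive quotients are the partial quotients a_0, a_1, ... (each step inverts the fractional part left over by the previous one):
  353 = 1*306 + 47, so a_0 = 1.
  306 = 6*47 + 24, so a_1 = 6.
  47 = 1*24 + 23, so a_2 = 1.
  24 = 1*23 + 1, so a_3 = 1.
  23 = 23*1 + 0, so a_4 = 23.
The remainder reaches 0 after 5 divisions, so the expansion has 5 partial quotients, read off in order.

[1; 6, 1, 1, 23]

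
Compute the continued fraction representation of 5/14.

[0; 2, 1, 4]

Run the Euclidean algorithm on 5 and 14; the successive quotients are the partial quotients a_0, a_1, ... (each step inverts the fractional part left over by the previous one):
  5 = 0*14 + 5, so a_0 = 0.
  14 = 2*5 + 4, so a_1 = 2.
  5 = 1*4 + 1, so a_2 = 1.
  4 = 4*1 + 0, so a_3 = 4.
The remainder reaches 0 after 4 divisions, so the expansion has 4 partial quotients, read off in order.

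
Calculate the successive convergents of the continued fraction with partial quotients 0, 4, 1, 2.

Using the convergent recurrence p_i = a_i*p_{i-1} + p_{i-2}, q_i = a_i*q_{i-1} + q_{i-2} with p_{-2}=0, p_{-1}=1, q_{-2}=1, q_{-1}=0:
  i=0: a_0=0, p_0 = 0*1 + 0 = 0, q_0 = 0*0 + 1 = 1.
  i=1: a_1=4, p_1 = 4*0 + 1 = 1, q_1 = 4*1 + 0 = 4.
  i=2: a_2=1, p_2 = 1*1 + 0 = 1, q_2 = 1*4 + 1 = 5.
  i=3: a_3=2, p_3 = 2*1 + 1 = 3, q_3 = 2*5 + 4 = 14.

0/1, 1/4, 1/5, 3/14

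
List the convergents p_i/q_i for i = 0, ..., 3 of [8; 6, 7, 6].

8/1, 49/6, 351/43, 2155/264

Using the convergent recurrence p_i = a_i*p_{i-1} + p_{i-2}, q_i = a_i*q_{i-1} + q_{i-2} with p_{-2}=0, p_{-1}=1, q_{-2}=1, q_{-1}=0:
  i=0: a_0=8, p_0 = 8*1 + 0 = 8, q_0 = 8*0 + 1 = 1.
  i=1: a_1=6, p_1 = 6*8 + 1 = 49, q_1 = 6*1 + 0 = 6.
  i=2: a_2=7, p_2 = 7*49 + 8 = 351, q_2 = 7*6 + 1 = 43.
  i=3: a_3=6, p_3 = 6*351 + 49 = 2155, q_3 = 6*43 + 6 = 264.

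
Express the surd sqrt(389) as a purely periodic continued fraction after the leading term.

[19; (1, 2, 1, 1, 1, 1, 2, 1, 38)]

Write x_i = (sqrt(389) + m_i)/d_i with (m_0, d_0) = (0, 1). a_0 = floor(sqrt(389)) = 19, since 19^2 = 361 <= 389 < 400 = 20^2.
Iterate m_{i+1} = d_i*a_i - m_i, d_{i+1} = (389 - m_{i+1}^2)/d_i, a_{i+1} = floor((a_0 + m_{i+1})/d_{i+1}):
  m_1 = 1*19 - 0 = 19, d_1 = (389 - 19^2)/1 = 28/1 = 28, a_1 = floor((19 + 19)/28) = 1.
  m_2 = 28*1 - 19 = 9, d_2 = (389 - 9^2)/28 = 308/28 = 11, a_2 = floor((19 + 9)/11) = 2.
  m_3 = 11*2 - 9 = 13, d_3 = (389 - 13^2)/11 = 220/11 = 20, a_3 = floor((19 + 13)/20) = 1.
  m_4 = 20*1 - 13 = 7, d_4 = (389 - 7^2)/20 = 340/20 = 17, a_4 = floor((19 + 7)/17) = 1.
  m_5 = 17*1 - 7 = 10, d_5 = (389 - 10^2)/17 = 289/17 = 17, a_5 = floor((19 + 10)/17) = 1.
  m_6 = 17*1 - 10 = 7, d_6 = (389 - 7^2)/17 = 340/17 = 20, a_6 = floor((19 + 7)/20) = 1.
  m_7 = 20*1 - 7 = 13, d_7 = (389 - 13^2)/20 = 220/20 = 11, a_7 = floor((19 + 13)/11) = 2.
  m_8 = 11*2 - 13 = 9, d_8 = (389 - 9^2)/11 = 308/11 = 28, a_8 = floor((19 + 9)/28) = 1.
  m_9 = 28*1 - 9 = 19, d_9 = (389 - 19^2)/28 = 28/28 = 1, a_9 = floor((19 + 19)/1) = 38.
  m_10 = 1*38 - 19 = 19, d_10 = (389 - 19^2)/1 = 28/1 = 28: (m_10, d_10) = (m_1, d_1) = (19, 28), so from here the quotients repeat a_1, ..., a_9; the period length is 9.
Hence the expansion of sqrt(389) is a_0 = 19 followed by the repeating block 1, 2, 1, 1, 1, 1, 2, 1, 38 (period 9).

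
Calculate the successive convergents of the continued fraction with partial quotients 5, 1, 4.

5/1, 6/1, 29/5

Using the convergent recurrence p_i = a_i*p_{i-1} + p_{i-2}, q_i = a_i*q_{i-1} + q_{i-2} with p_{-2}=0, p_{-1}=1, q_{-2}=1, q_{-1}=0:
  i=0: a_0=5, p_0 = 5*1 + 0 = 5, q_0 = 5*0 + 1 = 1.
  i=1: a_1=1, p_1 = 1*5 + 1 = 6, q_1 = 1*1 + 0 = 1.
  i=2: a_2=4, p_2 = 4*6 + 5 = 29, q_2 = 4*1 + 1 = 5.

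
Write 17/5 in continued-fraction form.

Run the Euclidean algorithm on 17 and 5; the successive quotients are the partial quotients a_0, a_1, ... (each step inverts the fractional part left over by the previous one):
  17 = 3*5 + 2, so a_0 = 3.
  5 = 2*2 + 1, so a_1 = 2.
  2 = 2*1 + 0, so a_2 = 2.
The remainder reaches 0 after 3 divisions, so the expansion has 3 partial quotients, read off in order.

[3; 2, 2]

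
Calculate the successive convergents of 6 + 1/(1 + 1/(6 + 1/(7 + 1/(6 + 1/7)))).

6/1, 7/1, 48/7, 343/50, 2106/307, 15085/2199

Using the convergent recurrence p_i = a_i*p_{i-1} + p_{i-2}, q_i = a_i*q_{i-1} + q_{i-2} with p_{-2}=0, p_{-1}=1, q_{-2}=1, q_{-1}=0:
  i=0: a_0=6, p_0 = 6*1 + 0 = 6, q_0 = 6*0 + 1 = 1.
  i=1: a_1=1, p_1 = 1*6 + 1 = 7, q_1 = 1*1 + 0 = 1.
  i=2: a_2=6, p_2 = 6*7 + 6 = 48, q_2 = 6*1 + 1 = 7.
  i=3: a_3=7, p_3 = 7*48 + 7 = 343, q_3 = 7*7 + 1 = 50.
  i=4: a_4=6, p_4 = 6*343 + 48 = 2106, q_4 = 6*50 + 7 = 307.
  i=5: a_5=7, p_5 = 7*2106 + 343 = 15085, q_5 = 7*307 + 50 = 2199.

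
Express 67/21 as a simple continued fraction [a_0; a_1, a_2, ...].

[3; 5, 4]

Run the Euclidean algorithm on 67 and 21; the successive quotients are the partial quotients a_0, a_1, ... (each step inverts the fractional part left over by the previous one):
  67 = 3*21 + 4, so a_0 = 3.
  21 = 5*4 + 1, so a_1 = 5.
  4 = 4*1 + 0, so a_2 = 4.
The remainder reaches 0 after 3 divisions, so the expansion has 3 partial quotients, read off in order.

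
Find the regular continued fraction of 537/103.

Run the Euclidean algorithm on 537 and 103; the successive quotients are the partial quotients a_0, a_1, ... (each step inverts the fractional part left over by the previous one):
  537 = 5*103 + 22, so a_0 = 5.
  103 = 4*22 + 15, so a_1 = 4.
  22 = 1*15 + 7, so a_2 = 1.
  15 = 2*7 + 1, so a_3 = 2.
  7 = 7*1 + 0, so a_4 = 7.
The remainder reaches 0 after 5 divisions, so the expansion has 5 partial quotients, read off in order.

[5; 4, 1, 2, 7]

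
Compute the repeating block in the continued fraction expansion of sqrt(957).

Write x_i = (sqrt(957) + m_i)/d_i with (m_0, d_0) = (0, 1). a_0 = floor(sqrt(957)) = 30, since 30^2 = 900 <= 957 < 961 = 31^2.
Iterate m_{i+1} = d_i*a_i - m_i, d_{i+1} = (957 - m_{i+1}^2)/d_i, a_{i+1} = floor((a_0 + m_{i+1})/d_{i+1}):
  m_1 = 1*30 - 0 = 30, d_1 = (957 - 30^2)/1 = 57/1 = 57, a_1 = floor((30 + 30)/57) = 1.
  m_2 = 57*1 - 30 = 27, d_2 = (957 - 27^2)/57 = 228/57 = 4, a_2 = floor((30 + 27)/4) = 14.
  m_3 = 4*14 - 27 = 29, d_3 = (957 - 29^2)/4 = 116/4 = 29, a_3 = floor((30 + 29)/29) = 2.
  m_4 = 29*2 - 29 = 29, d_4 = (957 - 29^2)/29 = 116/29 = 4, a_4 = floor((30 + 29)/4) = 14.
  m_5 = 4*14 - 29 = 27, d_5 = (957 - 27^2)/4 = 228/4 = 57, a_5 = floor((30 + 27)/57) = 1.
  m_6 = 57*1 - 27 = 30, d_6 = (957 - 30^2)/57 = 57/57 = 1, a_6 = floor((30 + 30)/1) = 60.
  m_7 = 1*60 - 30 = 30, d_7 = (957 - 30^2)/1 = 57/1 = 57: (m_7, d_7) = (m_1, d_1) = (30, 57), so from here the quotients repeat a_1, ..., a_6; the period length is 6.
Hence the expansion of sqrt(957) is a_0 = 30 followed by the repeating block 1, 14, 2, 14, 1, 60 (period 6).

[30; (1, 14, 2, 14, 1, 60)]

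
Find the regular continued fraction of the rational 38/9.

Run the Euclidean algorithm on 38 and 9; the successive quotients are the partial quotients a_0, a_1, ... (each step inverts the fractional part left over by the previous one):
  38 = 4*9 + 2, so a_0 = 4.
  9 = 4*2 + 1, so a_1 = 4.
  2 = 2*1 + 0, so a_2 = 2.
The remainder reaches 0 after 3 divisions, so the expansion has 3 partial quotients, read off in order.

[4; 4, 2]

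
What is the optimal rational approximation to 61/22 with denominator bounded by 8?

11/4

Expand x = 61/22 as a continued fraction with the Euclidean algorithm:
  61 = 2*22 + 17, so a_0 = 2.
  22 = 1*17 + 5, so a_1 = 1.
  17 = 3*5 + 2, so a_2 = 3.
  5 = 2*2 + 1, so a_3 = 2.
  2 = 2*1 + 0, so a_4 = 2.
so x = [2; 1, 3, 2, 2].
Convergents (p_i = a_i*p_{i-1} + p_{i-2}, q_i = a_i*q_{i-1} + q_{i-2} with p_{-2}=0, p_{-1}=1, q_{-2}=1, q_{-1}=0), until the denominator exceeds 8:
  i=0: a_0=2, p_0 = 2*1 + 0 = 2, q_0 = 2*0 + 1 = 1.
  i=1: a_1=1, p_1 = 1*2 + 1 = 3, q_1 = 1*1 + 0 = 1.
  i=2: a_2=3, p_2 = 3*3 + 2 = 11, q_2 = 3*1 + 1 = 4.
  i=3: a_3=2, p_3 = 2*11 + 3 = 25, q_3 = 2*4 + 1 = 9.
q_3 = 9 > 8, so the last convergent with denominator <= 8 is p_2/q_2 = 11/4.
The closest fraction with denominator <= 8 is either p_2/q_2 or the intermediate fraction (k*p_2 + p_1)/(k*q_2 + q_1) with the largest k >= 1 whose denominator stays <= 8; these approach x as k grows, and every other convergent or intermediate fraction in range is farther away.
Largest k: floor((8 - q_1)/q_2) = floor((8 - 1)/4) = 1.
That gives (1*11 + 3)/(1*4 + 1) = 14/5.
Compare the errors: |x - 11/4| = |61*4 - 11*22|/(22*4) = 2/88, and |x - 14/5| = |61*5 - 14*22|/(22*5) = 3/110.
Cross-multiplying, 2*110 = 220 < 264 = 3*88, so 2/88 is smaller: the convergent 11/4 is closer to x than 14/5.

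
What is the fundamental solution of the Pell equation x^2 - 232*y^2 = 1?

First expand sqrt(232) as a continued fraction. With x_i = (sqrt(232) + m_i)/d_i and (m_0, d_0) = (0, 1): a_0 = floor(sqrt(232)) = 15, since 15^2 = 225 <= 232 < 256 = 16^2.
Iterate m_{i+1} = d_i*a_i - m_i, d_{i+1} = (232 - m_{i+1}^2)/d_i, a_{i+1} = floor((a_0 + m_{i+1})/d_{i+1}):
  m_1 = 1*15 - 0 = 15, d_1 = (232 - 15^2)/1 = 7/1 = 7, a_1 = floor((15 + 15)/7) = 4.
  m_2 = 7*4 - 15 = 13, d_2 = (232 - 13^2)/7 = 63/7 = 9, a_2 = floor((15 + 13)/9) = 3.
  m_3 = 9*3 - 13 = 14, d_3 = (232 - 14^2)/9 = 36/9 = 4, a_3 = floor((15 + 14)/4) = 7.
  m_4 = 4*7 - 14 = 14, d_4 = (232 - 14^2)/4 = 36/4 = 9, a_4 = floor((15 + 14)/9) = 3.
  m_5 = 9*3 - 14 = 13, d_5 = (232 - 13^2)/9 = 63/9 = 7, a_5 = floor((15 + 13)/7) = 4.
  m_6 = 7*4 - 13 = 15, d_6 = (232 - 15^2)/7 = 7/7 = 1, a_6 = floor((15 + 15)/1) = 30.
  m_7 = 1*30 - 15 = 15, d_7 = (232 - 15^2)/1 = 7/1 = 7: (m_7, d_7) = (m_1, d_1) = (15, 7), so from here the quotients repeat a_1, ..., a_6; the period length is 6.
So sqrt(232) = [15; (4, 3, 7, 3, 4, 30)] with period length k = 6.
k is even, so the fundamental solution of x^2 - 232y^2 = 1 is (p_{k-1}, q_{k-1}) = (p_5, q_5); compute convergents through index 5.
Convergents (p_i = a_i*p_{i-1} + p_{i-2}, q_i = a_i*q_{i-1} + q_{i-2} with p_{-2}=0, p_{-1}=1, q_{-2}=1, q_{-1}=0):
  i=0: a_0=15, p_0 = 15*1 + 0 = 15, q_0 = 15*0 + 1 = 1.
  i=1: a_1=4, p_1 = 4*15 + 1 = 61, q_1 = 4*1 + 0 = 4.
  i=2: a_2=3, p_2 = 3*61 + 15 = 198, q_2 = 3*4 + 1 = 13.
  i=3: a_3=7, p_3 = 7*198 + 61 = 1447, q_3 = 7*13 + 4 = 95.
  i=4: a_4=3, p_4 = 3*1447 + 198 = 4539, q_4 = 3*95 + 13 = 298.
  i=5: a_5=4, p_5 = 4*4539 + 1447 = 19603, q_5 = 4*298 + 95 = 1287.
Check: 19603^2 - 232*1287^2 = 384277609 - 384277608 = 1, so (x, y) = (19603, 1287) solves the equation, and by the theorem it is the least positive solution.

(x, y) = (19603, 1287)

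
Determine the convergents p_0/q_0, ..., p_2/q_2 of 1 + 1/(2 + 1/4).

Using the convergent recurrence p_i = a_i*p_{i-1} + p_{i-2}, q_i = a_i*q_{i-1} + q_{i-2} with p_{-2}=0, p_{-1}=1, q_{-2}=1, q_{-1}=0:
  i=0: a_0=1, p_0 = 1*1 + 0 = 1, q_0 = 1*0 + 1 = 1.
  i=1: a_1=2, p_1 = 2*1 + 1 = 3, q_1 = 2*1 + 0 = 2.
  i=2: a_2=4, p_2 = 4*3 + 1 = 13, q_2 = 4*2 + 1 = 9.

1/1, 3/2, 13/9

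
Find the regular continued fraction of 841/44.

[19; 8, 1, 4]

Run the Euclidean algorithm on 841 and 44; the successive quotients are the partial quotients a_0, a_1, ... (each step inverts the fractional part left over by the previous one):
  841 = 19*44 + 5, so a_0 = 19.
  44 = 8*5 + 4, so a_1 = 8.
  5 = 1*4 + 1, so a_2 = 1.
  4 = 4*1 + 0, so a_3 = 4.
The remainder reaches 0 after 4 divisions, so the expansion has 4 partial quotients, read off in order.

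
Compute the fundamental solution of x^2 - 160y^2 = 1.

(x, y) = (721, 57)

First expand sqrt(160) as a continued fraction. With x_i = (sqrt(160) + m_i)/d_i and (m_0, d_0) = (0, 1): a_0 = floor(sqrt(160)) = 12, since 12^2 = 144 <= 160 < 169 = 13^2.
Iterate m_{i+1} = d_i*a_i - m_i, d_{i+1} = (160 - m_{i+1}^2)/d_i, a_{i+1} = floor((a_0 + m_{i+1})/d_{i+1}):
  m_1 = 1*12 - 0 = 12, d_1 = (160 - 12^2)/1 = 16/1 = 16, a_1 = floor((12 + 12)/16) = 1.
  m_2 = 16*1 - 12 = 4, d_2 = (160 - 4^2)/16 = 144/16 = 9, a_2 = floor((12 + 4)/9) = 1.
  m_3 = 9*1 - 4 = 5, d_3 = (160 - 5^2)/9 = 135/9 = 15, a_3 = floor((12 + 5)/15) = 1.
  m_4 = 15*1 - 5 = 10, d_4 = (160 - 10^2)/15 = 60/15 = 4, a_4 = floor((12 + 10)/4) = 5.
  m_5 = 4*5 - 10 = 10, d_5 = (160 - 10^2)/4 = 60/4 = 15, a_5 = floor((12 + 10)/15) = 1.
  m_6 = 15*1 - 10 = 5, d_6 = (160 - 5^2)/15 = 135/15 = 9, a_6 = floor((12 + 5)/9) = 1.
  m_7 = 9*1 - 5 = 4, d_7 = (160 - 4^2)/9 = 144/9 = 16, a_7 = floor((12 + 4)/16) = 1.
  m_8 = 16*1 - 4 = 12, d_8 = (160 - 12^2)/16 = 16/16 = 1, a_8 = floor((12 + 12)/1) = 24.
  m_9 = 1*24 - 12 = 12, d_9 = (160 - 12^2)/1 = 16/1 = 16: (m_9, d_9) = (m_1, d_1) = (12, 16), so from here the quotients repeat a_1, ..., a_8; the period length is 8.
So sqrt(160) = [12; (1, 1, 1, 5, 1, 1, 1, 24)] with period length k = 8.
k is even, so the fundamental solution of x^2 - 160y^2 = 1 is (p_{k-1}, q_{k-1}) = (p_7, q_7); compute convergents through index 7.
Convergents (p_i = a_i*p_{i-1} + p_{i-2}, q_i = a_i*q_{i-1} + q_{i-2} with p_{-2}=0, p_{-1}=1, q_{-2}=1, q_{-1}=0):
  i=0: a_0=12, p_0 = 12*1 + 0 = 12, q_0 = 12*0 + 1 = 1.
  i=1: a_1=1, p_1 = 1*12 + 1 = 13, q_1 = 1*1 + 0 = 1.
  i=2: a_2=1, p_2 = 1*13 + 12 = 25, q_2 = 1*1 + 1 = 2.
  i=3: a_3=1, p_3 = 1*25 + 13 = 38, q_3 = 1*2 + 1 = 3.
  i=4: a_4=5, p_4 = 5*38 + 25 = 215, q_4 = 5*3 + 2 = 17.
  i=5: a_5=1, p_5 = 1*215 + 38 = 253, q_5 = 1*17 + 3 = 20.
  i=6: a_6=1, p_6 = 1*253 + 215 = 468, q_6 = 1*20 + 17 = 37.
  i=7: a_7=1, p_7 = 1*468 + 253 = 721, q_7 = 1*37 + 20 = 57.
Check: 721^2 - 160*57^2 = 519841 - 519840 = 1, so (x, y) = (721, 57) solves the equation, and by the theorem it is the least positive solution.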